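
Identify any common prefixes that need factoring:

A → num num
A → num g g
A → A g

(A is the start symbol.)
Left-factoring is needed when two productions for the same non-terminal
share a common prefix on the right-hand side.

Productions for A:
  A → num num
  A → num g g
  A → A g

Found common prefix 'num' in productions for A

Answer: Yes, A has productions with common prefix 'num'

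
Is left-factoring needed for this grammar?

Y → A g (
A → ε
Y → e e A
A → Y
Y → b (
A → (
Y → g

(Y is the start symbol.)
Left-factoring is needed when two productions for the same non-terminal
share a common prefix on the right-hand side.

Productions for Y:
  Y → A g (
  Y → e e A
  Y → b (
  Y → g
Productions for A:
  A → ε
  A → Y
  A → (

No common prefixes found.

Answer: No, left-factoring is not needed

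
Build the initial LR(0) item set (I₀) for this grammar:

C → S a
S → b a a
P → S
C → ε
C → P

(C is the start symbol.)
{ [C → . P], [C → . S a], [C → .], [C' → . C], [P → . S], [S → . b a a] }

First, augment the grammar with C' → C
I₀ = CLOSURE({ [C' → . C] }):
  [C' → . C] has the dot before C: add [C → . S a], [C → .], [C → . P]
  [C → . S a] has the dot before S: add [S → . b a a]
  [C → . P] has the dot before P: add [P → . S]
No further items can be added.

I₀ = { [C → . P], [C → . S a], [C → .], [C' → . C], [P → . S], [S → . b a a] }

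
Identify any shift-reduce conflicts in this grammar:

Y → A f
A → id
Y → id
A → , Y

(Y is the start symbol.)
No shift-reduce conflicts

A shift-reduce conflict occurs when an LR(0) state has both:
  - a complete (reduce) item [A → α .] (dot at the end), and
  - a shift item [B → β . c γ] (dot before a terminal).

Augment with Y' → Y and build the canonical LR(0) collection (I0 = CLOSURE({[Y' → . Y]}), then GOTO on every symbol after a dot until no new states appear). It has 7 states:
  I0: { [A → . , Y], [A → . id], [Y → . A f], [Y → . id], [Y' → . Y] }  — shift
  I1: { [A → , . Y], [A → . , Y], [A → . id], [Y → . A f], [Y → . id] }  — shift
  I2: { [Y → A . f] }  — shift
  I3: { [Y' → Y .] }  — accept
  I4: { [A → id .], [Y → id .] }  — 2 reduces
  I5: { [Y → A f .] }  — reduce
  I6: { [A → , Y .] }  — reduce

No state contains both a complete item and a shift item.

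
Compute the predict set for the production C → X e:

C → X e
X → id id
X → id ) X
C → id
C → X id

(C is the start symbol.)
{ 'id' }

PREDICT(C → X e) = (FIRST(RHS) \ {ε}) ∪ (FOLLOW(C) if ε ∈ FIRST(RHS), i.e. RHS ⇒* ε)
FIRST(X) = { 'id' }
FIRST(X e) = { 'id' }
ε ∉ FIRST(X e), so FOLLOW(C) is not added.
PREDICT(C → X e) = { 'id' }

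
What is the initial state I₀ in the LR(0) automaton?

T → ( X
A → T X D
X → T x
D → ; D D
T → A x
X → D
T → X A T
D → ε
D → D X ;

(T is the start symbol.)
{ [A → . T X D], [D → . ; D D], [D → . D X ;], [D → .], [T → . ( X], [T → . A x], [T → . X A T], [T' → . T], [X → . D], [X → . T x] }

First, augment the grammar with T' → T
I₀ = CLOSURE({ [T' → . T] }):
  [T' → . T] has the dot before T: add [T → . ( X], [T → . A x], [T → . X A T]
  [T → . A x] has the dot before A: add [A → . T X D]
  [T → . X A T] has the dot before X: add [X → . T x], [X → . D]
  [X → . D] has the dot before D: add [D → . ; D D], [D → .], [D → . D X ;]
No further items can be added.

I₀ = { [A → . T X D], [D → . ; D D], [D → . D X ;], [D → .], [T → . ( X], [T → . A x], [T → . X A T], [T' → . T], [X → . D], [X → . T x] }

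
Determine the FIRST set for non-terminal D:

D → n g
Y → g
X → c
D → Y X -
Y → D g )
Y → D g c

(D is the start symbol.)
{ 'g', 'n' }

FIRST sets of the other non-terminals involved (by the same procedure, iterated to a fixed point):
  FIRST(Y) = { 'g', 'n' }

From D → n g:
  - n is a terminal: add 'n' and stop
From D → Y X -:
  - Y is a non-terminal: add FIRST(Y) \ {ε} = { 'g', 'n' }
    Y is not nullable, so stop

Collecting: FIRST(D) = { 'g', 'n' }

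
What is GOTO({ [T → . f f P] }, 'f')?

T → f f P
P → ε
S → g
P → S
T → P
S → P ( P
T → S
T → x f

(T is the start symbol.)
{ [T → f . f P] }

GOTO(I, 'f') = CLOSURE({ [A → αX.β] : [A → α.Xβ] ∈ I, X = 'f' })

Items with dot before 'f', with the dot advanced:
  [T → . f f P] → [T → f . f P]
Closure adds nothing (no advanced item has the dot before a non-terminal).

GOTO = { [T → f . f P] }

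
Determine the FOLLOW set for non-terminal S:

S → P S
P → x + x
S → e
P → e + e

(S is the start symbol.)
S is the start symbol, so $ ∈ FOLLOW(S).
In S → P S: S is at the end; this adds FOLLOW(S) to itself — nothing new

Taking the union: FOLLOW(S) = { $ }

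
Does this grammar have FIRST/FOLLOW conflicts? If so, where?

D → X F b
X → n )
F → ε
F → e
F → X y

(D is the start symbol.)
No FIRST/FOLLOW conflicts.

Nullable non-terminals: F.
FIRST sets used below: FIRST(X) = { 'n' }

F: nullable alternative(s) F → ε; FOLLOW(F) = { 'b' }
  F → ε: FIRST \ {ε} = { } — this is the only nullable alternative, skip
  F → e: FIRST \ {ε} = { 'e' } — disjoint from FOLLOW(F)
  F → X y: FIRST \ {ε} = { 'n' } — disjoint from FOLLOW(F)

D, X have no nullable alternative, so no FIRST/FOLLOW check is needed there.

No FIRST/FOLLOW conflicts found.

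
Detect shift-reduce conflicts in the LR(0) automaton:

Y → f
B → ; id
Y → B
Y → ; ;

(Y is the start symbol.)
No shift-reduce conflicts

A shift-reduce conflict occurs when an LR(0) state has both:
  - a complete (reduce) item [A → α .] (dot at the end), and
  - a shift item [B → β . c γ] (dot before a terminal).

Augment with Y' → Y and build the canonical LR(0) collection (I0 = CLOSURE({[Y' → . Y]}), then GOTO on every symbol after a dot until no new states appear). It has 7 states:
  I0: { [B → . ; id], [Y → . ; ;], [Y → . B], [Y → . f], [Y' → . Y] }  — shift
  I1: { [B → ; . id], [Y → ; . ;] }  — shift
  I2: { [Y → B .] }  — reduce
  I3: { [Y' → Y .] }  — accept
  I4: { [Y → f .] }  — reduce
  I5: { [Y → ; ; .] }  — reduce
  I6: { [B → ; id .] }  — reduce

No state contains both a complete item and a shift item.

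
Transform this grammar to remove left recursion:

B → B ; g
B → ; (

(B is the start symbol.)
B is directly left-recursive. The standard transformation for
  A → A α₁ | ... | A α_m | β₁ | ... | β_n
is
  A  → β₁ A' | ... | β_n A'
  A' → α₁ A' | ... | α_m A' | ε

B → ; ( becomes B → ; ( B'
B → B ; g becomes B' → ; g B'
Add B' → ε

Resulting grammar:
B → ; ( B'
B' → ; g B'
B' → ε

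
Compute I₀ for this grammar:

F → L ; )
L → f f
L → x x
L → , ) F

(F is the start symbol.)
{ [F → . L ; )], [F' → . F], [L → . , ) F], [L → . f f], [L → . x x] }

First, augment the grammar with F' → F
I₀ = CLOSURE({ [F' → . F] }):
  [F' → . F] has the dot before F: add [F → . L ; )]
  [F → . L ; )] has the dot before L: add [L → . f f], [L → . x x], [L → . , ) F]
No further items can be added.

I₀ = { [F → . L ; )], [F' → . F], [L → . , ) F], [L → . f f], [L → . x x] }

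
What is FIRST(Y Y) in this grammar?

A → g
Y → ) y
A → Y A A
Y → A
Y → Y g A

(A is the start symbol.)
{ ')', 'g' }

FIRST sets of the non-terminals involved (from the grammar, by fixed-point iteration):
  FIRST(Y) = { ')', 'g' }

To compute FIRST(Y Y), process the symbols left to right:
Symbol Y is a non-terminal. Add FIRST(Y) \ {ε} = { ')', 'g' }
Y is not nullable (ε ∉ FIRST(Y)), so stop here.
FIRST(Y Y) = { ')', 'g' }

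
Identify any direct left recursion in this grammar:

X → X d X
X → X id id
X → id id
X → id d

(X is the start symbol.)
Yes, X is left-recursive

X → X d X: LEFT RECURSIVE (starts with X)
X → X id id: LEFT RECURSIVE (starts with X)
X → id id: starts with id
X → id d: starts with id

The grammar has direct left recursion on: X.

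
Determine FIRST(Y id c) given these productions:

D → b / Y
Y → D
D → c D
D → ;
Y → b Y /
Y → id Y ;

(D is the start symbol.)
{ ';', 'b', 'c', 'id' }

FIRST sets of the non-terminals involved (from the grammar, by fixed-point iteration):
  FIRST(Y) = { ';', 'b', 'c', 'id' }

To compute FIRST(Y id c), process the symbols left to right:
Symbol Y is a non-terminal. Add FIRST(Y) \ {ε} = { ';', 'b', 'c', 'id' }
Y is not nullable (ε ∉ FIRST(Y)), so stop here.
FIRST(Y id c) = { ';', 'b', 'c', 'id' }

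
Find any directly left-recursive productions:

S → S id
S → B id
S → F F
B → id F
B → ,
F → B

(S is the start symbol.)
Yes, S is left-recursive

Direct left recursion occurs when N → N α for some non-terminal N (the right-hand side begins with the left-hand side itself).

S → S id: LEFT RECURSIVE (starts with S)
S → B id: starts with B
S → F F: starts with F
B → id F: starts with id
B → ,: starts with ','
F → B: starts with B

The grammar has direct left recursion on: S.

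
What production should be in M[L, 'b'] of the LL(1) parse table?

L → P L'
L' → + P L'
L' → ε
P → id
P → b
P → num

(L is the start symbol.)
L → P L'

To find M[L, 'b'], we find productions for L where 'b' is in the predict set (PREDICT(N → α) = (FIRST(α) \ {ε}) ∪ (FOLLOW(N) if α ⇒* ε)).

Relevant sets:
  FIRST(P) = { 'b', 'id', 'num' }

L → P L': PREDICT = { 'b', 'id', 'num' }
  'b' is in predict set, so this production goes in M[L, 'b']

M[L, 'b'] = L → P L'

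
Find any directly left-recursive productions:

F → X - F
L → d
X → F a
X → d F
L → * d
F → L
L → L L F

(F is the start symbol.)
Yes, L is left-recursive

F → X - F: starts with X
L → d: starts with d
X → F a: starts with F
X → d F: starts with d
L → * d: starts with '*'
F → L: starts with L
L → L L F: LEFT RECURSIVE (starts with L)

The grammar has direct left recursion on: L.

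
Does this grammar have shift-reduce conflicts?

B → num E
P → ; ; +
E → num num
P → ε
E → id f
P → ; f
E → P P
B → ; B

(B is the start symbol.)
A shift-reduce conflict occurs when an LR(0) state has both:
  - a complete (reduce) item [A → α .] (dot at the end), and
  - a shift item [B → β . c γ] (dot before a terminal).

Augment with B' → B and build the canonical LR(0) collection (I0 = CLOSURE({[B' → . B]}), then GOTO on every symbol after a dot until no new states appear). It has 16 states:
  I0: { [B → . ; B], [B → . num E], [B' → . B] }  — shift
  I1: { [B → . ; B], [B → . num E], [B → ; . B] }  — shift
  I2: { [B' → B .] }  — accept
  I3: { [B → num . E], [E → . P P], [E → . id f], [E → . num num], [P → . ; ; +], [P → . ; f], [P → .] }  — shift, reduce
  I4: { [P → ; . ; +], [P → ; . f] }  — shift
  I5: { [B → num E .] }  — reduce
  I6: { [E → P . P], [P → . ; ; +], [P → . ; f], [P → .] }  — shift, reduce
  I7: { [E → id . f] }  — shift
  I8: { [E → num . num] }  — shift
  I9: { [E → num num .] }  — reduce
  I10: { [E → id f .] }  — reduce
  I11: { [E → P P .] }  — reduce
  I12: { [P → ; ; . +] }  — shift
  I13: { [P → ; f .] }  — reduce
  I14: { [P → ; ; + .] }  — reduce
  I15: { [B → ; B .] }  — reduce

I3 contains reduce item [P → .] and shift items [E → . id f], [E → . num num], [P → . ; ; +], [P → . ; f] — shift-reduce conflict.
I6 contains reduce item [P → .] and shift items [P → . ; ; +], [P → . ; f] — shift-reduce conflict.

Answer: Yes — I3: [P → .] vs [E → . id f]; I6: [P → .] vs [P → . ; ; +]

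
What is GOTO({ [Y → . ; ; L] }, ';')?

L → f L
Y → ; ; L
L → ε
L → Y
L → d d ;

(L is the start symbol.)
{ [Y → ; . ; L] }

GOTO(I, ';') = CLOSURE({ [A → αX.β] : [A → α.Xβ] ∈ I, X = ';' })

Items with dot before ';', with the dot advanced:
  [Y → . ; ; L] → [Y → ; . ; L]
Closure adds nothing (no advanced item has the dot before a non-terminal).

GOTO = { [Y → ; . ; L] }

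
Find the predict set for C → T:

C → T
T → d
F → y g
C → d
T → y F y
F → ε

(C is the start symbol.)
{ 'd', 'y' }

PREDICT(C → T) = (FIRST(RHS) \ {ε}) ∪ (FOLLOW(C) if ε ∈ FIRST(RHS), i.e. RHS ⇒* ε)
FIRST(T) = { 'd', 'y' }
FIRST(T) = { 'd', 'y' }
ε ∉ FIRST(T), so FOLLOW(C) is not added.
PREDICT(C → T) = { 'd', 'y' }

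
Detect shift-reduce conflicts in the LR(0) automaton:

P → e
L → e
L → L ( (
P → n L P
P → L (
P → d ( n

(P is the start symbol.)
A shift-reduce conflict occurs when an LR(0) state has both:
  - a complete (reduce) item [A → α .] (dot at the end), and
  - a shift item [B → β . c γ] (dot before a terminal).

Augment with P' → P and build the canonical LR(0) collection (I0 = CLOSURE({[P' → . P]}), then GOTO on every symbol after a dot until no new states appear). It has 14 states:
  I0: { [L → . L ( (], [L → . e], [P → . L (], [P → . d ( n], [P → . e], [P → . n L P], [P' → . P] }  — shift
  I1: { [L → L . ( (], [P → L . (] }  — shift
  I2: { [P' → P .] }  — accept
  I3: { [P → d . ( n] }  — shift
  I4: { [L → e .], [P → e .] }  — 2 reduces
  I5: { [L → . L ( (], [L → . e], [P → n . L P] }  — shift
  I6: { [L → . L ( (], [L → . e], [L → L . ( (], [P → . L (], [P → . d ( n], [P → . e], [P → . n L P], [P → n L . P] }  — shift
  I7: { [L → e .] }  — reduce
  I8: { [L → L ( . (] }  — shift
  I9: { [P → n L P .] }  — reduce
  I10: { [L → L ( ( .] }  — reduce
  I11: { [P → d ( . n] }  — shift
  I12: { [P → d ( n .] }  — reduce
  I13: { [L → L ( . (], [P → L ( .] }  — shift, reduce

I13 contains reduce item [P → L ( .] and shift item [L → L ( . (] — shift-reduce conflict.

Answer: Yes — I13: [P → L ( .] vs [L → L ( . (]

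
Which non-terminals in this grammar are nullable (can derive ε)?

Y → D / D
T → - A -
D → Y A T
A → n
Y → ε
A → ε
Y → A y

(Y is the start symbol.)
{ 'A', 'Y' }

A non-terminal is nullable if it can derive ε (the empty string): either it has an ε-production, or it has a production whose right-hand side consists entirely of nullable non-terminals.

ε-productions: Y → ε, A → ε
So Y, A are immediately nullable.
No further non-terminal can be added: every production for the remaining non-terminals contains a terminal or a non-nullable non-terminal.
Nullable = { 'A', 'Y' }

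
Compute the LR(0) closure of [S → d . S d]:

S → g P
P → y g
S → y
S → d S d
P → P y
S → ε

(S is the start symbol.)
{ [S → . d S d], [S → . g P], [S → . y], [S → .], [S → d . S d] }

To compute CLOSURE, for each item [A → α.Bβ] where B is a non-terminal, add [B → .γ] for all productions B → γ; repeat for the newly added items until nothing changes.

Start with: [S → d . S d]
  [S → d . S d] has the dot before S: add [S → . g P], [S → . y], [S → . d S d], [S → .]
No further items can be added.

CLOSURE = { [S → . d S d], [S → . g P], [S → . y], [S → .], [S → d . S d] }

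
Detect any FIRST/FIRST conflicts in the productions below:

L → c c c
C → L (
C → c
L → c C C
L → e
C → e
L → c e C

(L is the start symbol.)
A FIRST/FIRST conflict occurs when two productions N → α and N → β for the same non-terminal have FIRST(α) ∩ FIRST(β) ≠ ∅ (with ε ∈ FIRST of a nullable right-hand side, so two nullable alternatives also conflict).

FIRST sets of the non-terminals at (or reachable through a nullable prefix from) the front of some alternative:
  FIRST(L) = { 'c', 'e' }

Productions for L:
  L → c c c: FIRST = { 'c' }
  L → c C C: FIRST = { 'c' }
  L → e: FIRST = { 'e' }
  L → c e C: FIRST = { 'c' }
Productions for C:
  C → L (: FIRST = { 'c', 'e' }
  C → c: FIRST = { 'c' }
  C → e: FIRST = { 'e' }

Conflict for L: L → c c c and L → c C C
  Overlap: { 'c' }
Conflict for L: L → c c c and L → c e C
  Overlap: { 'c' }
Conflict for L: L → c C C and L → c e C
  Overlap: { 'c' }
Conflict for C: C → L ( and C → c
  Overlap: { 'c' }
Conflict for C: C → L ( and C → e
  Overlap: { 'e' }

Answer: Yes. L → c c c / L → c C C on { 'c' }; L → c c c / L → c e C on { 'c' }; L → c C C / L → c e C on { 'c' }; C → L '(' / C → c on { 'c' }; C → L '(' / C → e on { 'e' }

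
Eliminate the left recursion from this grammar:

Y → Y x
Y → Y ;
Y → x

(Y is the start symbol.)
Y is directly left-recursive. The standard transformation for
  A → A α₁ | ... | A α_m | β₁ | ... | β_n
is
  A  → β₁ A' | ... | β_n A'
  A' → α₁ A' | ... | α_m A' | ε

Y → x becomes Y → x Y'
Y → Y x becomes Y' → x Y'
Y → Y ; becomes Y' → ; Y'
Add Y' → ε

Resulting grammar:
Y → x Y'
Y' → x Y'
Y' → ; Y'
Y' → ε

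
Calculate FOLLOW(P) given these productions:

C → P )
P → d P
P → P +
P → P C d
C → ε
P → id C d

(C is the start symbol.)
To compute FOLLOW(P), find every occurrence of P on a right-hand side N → α P β: add FIRST(β) \ {ε}, and if β is empty or nullable also add FOLLOW(N). Iterate to a fixed point.

In C → P ): P is followed by ')', add FIRST(')') \ {ε} = { ')' }
In P → d P: P is at the end; this adds FOLLOW(P) to itself — nothing new
In P → P +: P is followed by '+', add FIRST('+') \ {ε} = { '+' }
In P → P C d: P is followed by C d, add FIRST(C d) \ {ε} = { 'd', 'id' }

Taking the union: FOLLOW(P) = { ')', '+', 'd', 'id' }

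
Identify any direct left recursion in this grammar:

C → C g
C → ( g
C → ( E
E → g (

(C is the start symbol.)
C → C g: LEFT RECURSIVE (starts with C)
C → ( g: starts with '('
C → ( E: starts with '('
E → g (: starts with g

The grammar has direct left recursion on: C.

Answer: Yes, C is left-recursive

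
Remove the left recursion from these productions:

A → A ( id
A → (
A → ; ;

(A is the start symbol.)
A is directly left-recursive. The standard transformation for
  A → A α₁ | ... | A α_m | β₁ | ... | β_n
is
  A  → β₁ A' | ... | β_n A'
  A' → α₁ A' | ... | α_m A' | ε

A → ( becomes A → ( A'
A → ; ; becomes A → ; ; A'
A → A ( id becomes A' → ( id A'
Add A' → ε

Resulting grammar:
A → ( A'
A → ; ; A'
A' → ( id A'
A' → ε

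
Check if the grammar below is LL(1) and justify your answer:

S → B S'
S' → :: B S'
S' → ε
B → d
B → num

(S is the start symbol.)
Yes, the grammar is LL(1).

A grammar is LL(1) if for each non-terminal N with multiple productions, the predict sets of those productions are pairwise disjoint, where PREDICT(N → α) = (FIRST(α) \ {ε}) ∪ (FOLLOW(N) if α ⇒* ε).

Relevant sets:
  FOLLOW(S') = { $ }

For S':
  PREDICT(S' → :: B S') = { '::' }
  PREDICT(S' → ε) = { $ }
For B:
  PREDICT(B → d) = { 'd' }
  PREDICT(B → num) = { 'num' }
S has a single production, so nothing to check there.

All predict sets are disjoint. The grammar IS LL(1).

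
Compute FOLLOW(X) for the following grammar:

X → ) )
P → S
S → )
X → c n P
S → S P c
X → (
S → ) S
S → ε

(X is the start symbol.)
X is the start symbol, so $ ∈ FOLLOW(X).
X does not occur on any right-hand side.

Taking the union: FOLLOW(X) = { $ }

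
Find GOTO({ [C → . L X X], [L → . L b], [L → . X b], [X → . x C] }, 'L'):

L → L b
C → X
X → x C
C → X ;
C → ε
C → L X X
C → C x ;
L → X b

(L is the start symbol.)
{ [C → L . X X], [L → L . b], [X → . x C] }

GOTO(I, 'L') = CLOSURE({ [A → αX.β] : [A → α.Xβ] ∈ I, X = 'L' })

Items with dot before 'L', with the dot advanced:
  [C → . L X X] → [C → L . X X]
  [L → . L b] → [L → L . b]
Closure of the advanced items:
  [C → L . X X] has the dot before X: add [X → . x C]

GOTO = { [C → L . X X], [L → L . b], [X → . x C] }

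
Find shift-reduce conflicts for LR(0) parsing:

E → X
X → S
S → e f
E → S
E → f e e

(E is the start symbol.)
A shift-reduce conflict occurs when an LR(0) state has both:
  - a complete (reduce) item [A → α .] (dot at the end), and
  - a shift item [B → β . c γ] (dot before a terminal).

Augment with E' → E and build the canonical LR(0) collection (I0 = CLOSURE({[E' → . E]}), then GOTO on every symbol after a dot until no new states appear). It has 9 states:
  I0: { [E → . S], [E → . X], [E → . f e e], [E' → . E], [S → . e f], [X → . S] }  — shift
  I1: { [E' → E .] }  — accept
  I2: { [E → S .], [X → S .] }  — 2 reduces
  I3: { [E → X .] }  — reduce
  I4: { [S → e . f] }  — shift
  I5: { [E → f . e e] }  — shift
  I6: { [E → f e . e] }  — shift
  I7: { [E → f e e .] }  — reduce
  I8: { [S → e f .] }  — reduce

No state contains both a complete item and a shift item.

Answer: No shift-reduce conflicts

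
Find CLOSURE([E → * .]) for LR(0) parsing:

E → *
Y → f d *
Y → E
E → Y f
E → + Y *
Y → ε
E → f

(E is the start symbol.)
Start with: [E → * .]
The dot is at the end, so nothing is added.

CLOSURE = { [E → * .] }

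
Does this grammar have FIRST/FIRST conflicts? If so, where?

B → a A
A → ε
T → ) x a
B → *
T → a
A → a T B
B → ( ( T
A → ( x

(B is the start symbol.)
A FIRST/FIRST conflict occurs when two productions N → α and N → β for the same non-terminal have FIRST(α) ∩ FIRST(β) ≠ ∅ (with ε ∈ FIRST of a nullable right-hand side, so two nullable alternatives also conflict).

Productions for B:
  B → a A: FIRST = { 'a' }
  B → *: FIRST = { '*' }
  B → ( ( T: FIRST = { '(' }
Productions for A:
  A → ε: FIRST = { ε }
  A → a T B: FIRST = { 'a' }
  A → ( x: FIRST = { '(' }
Productions for T:
  T → ) x a: FIRST = { ')' }
  T → a: FIRST = { 'a' }

All alternatives of each non-terminal have pairwise disjoint FIRST sets.

Answer: No FIRST/FIRST conflicts.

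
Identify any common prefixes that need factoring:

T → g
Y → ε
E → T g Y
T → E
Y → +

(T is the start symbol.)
No, left-factoring is not needed

Left-factoring is needed when two productions for the same non-terminal
share a common prefix on the right-hand side.

Productions for T:
  T → g
  T → E
Productions for Y:
  Y → ε
  Y → +

No common prefixes found.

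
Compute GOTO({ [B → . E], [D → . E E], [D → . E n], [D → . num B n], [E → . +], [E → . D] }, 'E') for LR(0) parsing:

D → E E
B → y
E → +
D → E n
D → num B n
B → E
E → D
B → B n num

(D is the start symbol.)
{ [B → E .], [D → . E E], [D → . E n], [D → . num B n], [D → E . E], [D → E . n], [E → . +], [E → . D] }

GOTO(I, 'E') = CLOSURE({ [A → αX.β] : [A → α.Xβ] ∈ I, X = 'E' })

Items with dot before 'E', with the dot advanced:
  [B → . E] → [B → E .]
  [D → . E E] → [D → E . E]
  [D → . E n] → [D → E . n]
Closure of the advanced items:
  [D → E . E] has the dot before E: add [E → . +], [E → . D]
  [E → . D] has the dot before D: add [D → . E E], [D → . E n], [D → . num B n]

GOTO = { [B → E .], [D → . E E], [D → . E n], [D → . num B n], [D → E . E], [D → E . n], [E → . +], [E → . D] }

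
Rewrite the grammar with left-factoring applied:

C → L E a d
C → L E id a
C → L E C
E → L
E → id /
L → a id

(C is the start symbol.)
C → L E C'
C' → a d
C' → id a
C' → C
E → L
E → id /
L → a id

Left-factoring transforms A → αβ₁ | αβ₂ into A → αA' and A' → β₁ | β₂
(α is the longest common prefix among the alternatives). Repeat until
no nonterminal has two alternatives with a common prefix.

Round 1: C has alternatives sharing prefix 'L E'. Introduce C': C → L E C'
  Add: C' → a d
  Add: C' → id a
  Add: C' → C

No remaining common prefixes — done.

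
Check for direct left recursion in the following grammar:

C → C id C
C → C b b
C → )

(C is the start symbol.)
Direct left recursion occurs when N → N α for some non-terminal N (the right-hand side begins with the left-hand side itself).

C → C id C: LEFT RECURSIVE (starts with C)
C → C b b: LEFT RECURSIVE (starts with C)
C → ): starts with ')'

The grammar has direct left recursion on: C.

Answer: Yes, C is left-recursive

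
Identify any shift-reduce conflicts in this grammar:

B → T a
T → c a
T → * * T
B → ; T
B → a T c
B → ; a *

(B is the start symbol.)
Augment with B' → B and build the canonical LR(0) collection (I0 = CLOSURE({[B' → . B]}), then GOTO on every symbol after a dot until no new states appear). It has 16 states:
  I0: { [B → . ; T], [B → . ; a *], [B → . T a], [B → . a T c], [B' → . B], [T → . * * T], [T → . c a] }  — shift
  I1: { [T → * . * T] }  — shift
  I2: { [B → ; . T], [B → ; . a *], [T → . * * T], [T → . c a] }  — shift
  I3: { [B' → B .] }  — accept
  I4: { [B → T . a] }  — shift
  I5: { [B → a . T c], [T → . * * T], [T → . c a] }  — shift
  I6: { [T → c . a] }  — shift
  I7: { [T → c a .] }  — reduce
  I8: { [B → a T . c] }  — shift
  I9: { [B → a T c .] }  — reduce
  I10: { [B → T a .] }  — reduce
  I11: { [B → ; T .] }  — reduce
  I12: { [B → ; a . *] }  — shift
  I13: { [B → ; a * .] }  — reduce
  I14: { [T → * * . T], [T → . * * T], [T → . c a] }  — shift
  I15: { [T → * * T .] }  — reduce

No state contains both a complete item and a shift item.

Answer: No shift-reduce conflicts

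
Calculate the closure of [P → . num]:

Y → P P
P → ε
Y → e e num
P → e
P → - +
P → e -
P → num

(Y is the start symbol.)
To compute CLOSURE, for each item [A → α.Bβ] where B is a non-terminal, add [B → .γ] for all productions B → γ; repeat for the newly added items until nothing changes.

Start with: [P → . num]
The dot precedes the terminal num, so nothing is added.

CLOSURE = { [P → . num] }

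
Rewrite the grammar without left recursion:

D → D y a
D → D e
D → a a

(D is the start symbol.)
D is directly left-recursive. The standard transformation for
  A → A α₁ | ... | A α_m | β₁ | ... | β_n
is
  A  → β₁ A' | ... | β_n A'
  A' → α₁ A' | ... | α_m A' | ε

D → a a becomes D → a a D'
D → D y a becomes D' → y a D'
D → D e becomes D' → e D'
Add D' → ε

Resulting grammar:
D → a a D'
D' → y a D'
D' → e D'
D' → ε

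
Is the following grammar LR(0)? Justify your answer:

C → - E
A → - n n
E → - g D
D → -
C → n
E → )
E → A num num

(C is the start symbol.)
A grammar is LR(0) if no state in the canonical LR(0) collection has:
  - both a shift item (dot before a terminal) and a complete item (shift-reduce conflict), or
  - two or more complete items (reduce-reduce conflict; the accept item [C' → C .] counts as a complete item here).

Augment with C' → C and build the canonical LR(0) collection (I0 = CLOSURE({[C' → . C]}), then GOTO on every symbol after a dot until no new states appear). It has 15 states:
  I0: { [C → . - E], [C → . n], [C' → . C] }  — shift
  I1: { [A → . - n n], [C → - . E], [E → . )], [E → . - g D], [E → . A num num] }  — shift
  I2: { [C' → C .] }  — accept
  I3: { [C → n .] }  — reduce
  I4: { [E → ) .] }  — reduce
  I5: { [A → - . n n], [E → - . g D] }  — shift
  I6: { [E → A . num num] }  — shift
  I7: { [C → - E .] }  — reduce
  I8: { [E → A num . num] }  — shift
  I9: { [E → A num num .] }  — reduce
  I10: { [D → . -], [E → - g . D] }  — shift
  I11: { [A → - n . n] }  — shift
  I12: { [A → - n n .] }  — reduce
  I13: { [D → - .] }  — reduce
  I14: { [E → - g D .] }  — reduce

Every state is either a pure shift/goto state or contains exactly one complete item and nothing to shift — no conflicts. The grammar is LR(0).

Answer: Yes, the grammar is LR(0)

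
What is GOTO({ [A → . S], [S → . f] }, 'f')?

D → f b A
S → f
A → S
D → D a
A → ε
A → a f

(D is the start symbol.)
{ [S → f .] }

GOTO(I, 'f') = CLOSURE({ [A → αX.β] : [A → α.Xβ] ∈ I, X = 'f' })

Items with dot before 'f', with the dot advanced:
  [S → . f] → [S → f .]
Closure adds nothing (no advanced item has the dot before a non-terminal).

GOTO = { [S → f .] }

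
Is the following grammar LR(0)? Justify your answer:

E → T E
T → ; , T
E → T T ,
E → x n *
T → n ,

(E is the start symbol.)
A grammar is LR(0) if no state in the canonical LR(0) collection has:
  - both a shift item (dot before a terminal) and a complete item (shift-reduce conflict), or
  - two or more complete items (reduce-reduce conflict; the accept item [E' → E .] counts as a complete item here).

Augment with E' → E and build the canonical LR(0) collection (I0 = CLOSURE({[E' → . E]}), then GOTO on every symbol after a dot until no new states appear). It has 14 states:
  I0: { [E → . T E], [E → . T T ,], [E → . x n *], [E' → . E], [T → . ; , T], [T → . n ,] }  — shift
  I1: { [T → ; . , T] }  — shift
  I2: { [E' → E .] }  — accept
  I3: { [E → . T E], [E → . T T ,], [E → . x n *], [E → T . E], [E → T . T ,], [T → . ; , T], [T → . n ,] }  — shift
  I4: { [T → n . ,] }  — shift
  I5: { [E → x . n *] }  — shift
  I6: { [E → x n . *] }  — shift
  I7: { [E → x n * .] }  — reduce
  I8: { [T → n , .] }  — reduce
  I9: { [E → T E .] }  — reduce
  I10: { [E → . T E], [E → . T T ,], [E → . x n *], [E → T . E], [E → T . T ,], [E → T T . ,], [T → . ; , T], [T → . n ,] }  — shift
  I11: { [E → T T , .] }  — reduce
  I12: { [T → . ; , T], [T → . n ,], [T → ; , . T] }  — shift
  I13: { [T → ; , T .] }  — reduce

Every state is either a pure shift/goto state or contains exactly one complete item and nothing to shift — no conflicts. The grammar is LR(0).

Answer: Yes, the grammar is LR(0)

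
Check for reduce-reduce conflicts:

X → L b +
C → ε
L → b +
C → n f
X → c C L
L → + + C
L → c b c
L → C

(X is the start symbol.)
No reduce-reduce conflicts

A reduce-reduce conflict occurs when an LR(0) state has two complete items [A → α .] and [B → β .] — both call for a reduction, and with no lookahead the parser cannot choose between them.

Augment with X' → X and build the canonical LR(0) collection (I0 = CLOSURE({[X' → . X]}), then GOTO on every symbol after a dot until no new states appear). It has 19 states:
  I0: { [C → . n f], [C → .], [L → . + + C], [L → . C], [L → . b +], [L → . c b c], [X → . L b +], [X → . c C L], [X' → . X] }  — shift, reduce
  I1: { [L → + . + C] }  — shift
  I2: { [L → C .] }  — reduce
  I3: { [X → L . b +] }  — shift
  I4: { [X' → X .] }  — accept
  I5: { [L → b . +] }  — shift
  I6: { [C → . n f], [C → .], [L → c . b c], [X → c . C L] }  — shift, reduce
  I7: { [C → n . f] }  — shift
  I8: { [C → n f .] }  — reduce
  I9: { [C → . n f], [C → .], [L → . + + C], [L → . C], [L → . b +], [L → . c b c], [X → c C . L] }  — shift, reduce
  I10: { [L → c b . c] }  — shift
  I11: { [L → c b c .] }  — reduce
  I12: { [X → c C L .] }  — reduce
  I13: { [L → c . b c] }  — shift
  I14: { [L → b + .] }  — reduce
  I15: { [X → L b . +] }  — shift
  I16: { [X → L b + .] }  — reduce
  I17: { [C → . n f], [C → .], [L → + + . C] }  — shift, reduce
  I18: { [L → + + C .] }  — reduce

No state contains more than one complete item.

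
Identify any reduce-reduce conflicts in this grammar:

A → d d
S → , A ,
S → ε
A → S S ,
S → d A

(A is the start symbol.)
Yes — I6: [A → d d .] vs [S → .]

A reduce-reduce conflict occurs when an LR(0) state has two complete items [A → α .] and [B → β .] — both call for a reduction, and with no lookahead the parser cannot choose between them.

Augment with A' → A and build the canonical LR(0) collection (I0 = CLOSURE({[A' → . A]}), then GOTO on every symbol after a dot until no new states appear). It has 12 states:
  I0: { [A → . S S ,], [A → . d d], [A' → . A], [S → . , A ,], [S → . d A], [S → .] }  — shift, reduce
  I1: { [A → . S S ,], [A → . d d], [S → , . A ,], [S → . , A ,], [S → . d A], [S → .] }  — shift, reduce
  I2: { [A' → A .] }  — accept
  I3: { [A → S . S ,], [S → . , A ,], [S → . d A], [S → .] }  — shift, reduce
  I4: { [A → . S S ,], [A → . d d], [A → d . d], [S → . , A ,], [S → . d A], [S → .], [S → d . A] }  — shift, reduce
  I5: { [S → d A .] }  — reduce
  I6: { [A → . S S ,], [A → . d d], [A → d . d], [A → d d .], [S → . , A ,], [S → . d A], [S → .], [S → d . A] }  — shift, 2 reduces
  I7: { [A → S S . ,] }  — shift
  I8: { [A → . S S ,], [A → . d d], [S → . , A ,], [S → . d A], [S → .], [S → d . A] }  — shift, reduce
  I9: { [A → S S , .] }  — reduce
  I10: { [S → , A . ,] }  — shift
  I11: { [S → , A , .] }  — reduce

I6 contains complete items [A → d d .], [S → .] — reduce-reduce conflict.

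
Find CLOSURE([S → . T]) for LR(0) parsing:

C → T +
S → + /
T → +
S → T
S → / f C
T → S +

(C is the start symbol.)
Start with: [S → . T]
  [S → . T] has the dot before T: add [T → . +], [T → . S +]
  [T → . S +] has the dot before S: add [S → . + /], [S → . / f C]
No further items can be added.

CLOSURE = { [S → . + /], [S → . / f C], [S → . T], [T → . +], [T → . S +] }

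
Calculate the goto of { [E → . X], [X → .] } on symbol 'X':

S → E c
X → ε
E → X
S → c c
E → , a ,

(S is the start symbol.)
{ [E → X .] }

GOTO(I, 'X') = CLOSURE({ [A → αX.β] : [A → α.Xβ] ∈ I, X = 'X' })

Items with dot before 'X', with the dot advanced:
  [E → . X] → [E → X .]
Closure adds nothing (no advanced item has the dot before a non-terminal).

GOTO = { [E → X .] }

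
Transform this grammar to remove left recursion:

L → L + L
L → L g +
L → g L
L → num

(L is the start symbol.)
L is directly left-recursive. The standard transformation for
  A → A α₁ | ... | A α_m | β₁ | ... | β_n
is
  A  → β₁ A' | ... | β_n A'
  A' → α₁ A' | ... | α_m A' | ε

L → g L becomes L → g L L'
L → num becomes L → num L'
L → L + L becomes L' → + L L'
L → L g + becomes L' → g + L'
Add L' → ε

Resulting grammar:
L → g L L'
L → num L'
L' → + L L'
L' → g + L'
L' → ε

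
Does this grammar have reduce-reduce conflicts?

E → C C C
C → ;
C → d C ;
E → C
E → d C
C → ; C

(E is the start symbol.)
A reduce-reduce conflict occurs when an LR(0) state has two complete items [A → α .] and [B → β .] — both call for a reduction, and with no lookahead the parser cannot choose between them.

Augment with E' → E and build the canonical LR(0) collection (I0 = CLOSURE({[E' → . E]}), then GOTO on every symbol after a dot until no new states appear). It has 12 states:
  I0: { [C → . ; C], [C → . ;], [C → . d C ;], [E → . C C C], [E → . C], [E → . d C], [E' → . E] }  — shift
  I1: { [C → . ; C], [C → . ;], [C → . d C ;], [C → ; . C], [C → ; .] }  — shift, reduce
  I2: { [C → . ; C], [C → . ;], [C → . d C ;], [E → C . C C], [E → C .] }  — shift, reduce
  I3: { [E' → E .] }  — accept
  I4: { [C → . ; C], [C → . ;], [C → . d C ;], [C → d . C ;], [E → d . C] }  — shift
  I5: { [C → d C . ;], [E → d C .] }  — shift, reduce
  I6: { [C → . ; C], [C → . ;], [C → . d C ;], [C → d . C ;] }  — shift
  I7: { [C → d C . ;] }  — shift
  I8: { [C → d C ; .] }  — reduce
  I9: { [C → . ; C], [C → . ;], [C → . d C ;], [E → C C . C] }  — shift
  I10: { [E → C C C .] }  — reduce
  I11: { [C → ; C .] }  — reduce

No state contains more than one complete item.

Answer: No reduce-reduce conflicts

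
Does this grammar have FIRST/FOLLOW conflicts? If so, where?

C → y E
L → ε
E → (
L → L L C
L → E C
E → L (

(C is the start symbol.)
Yes. L → L L C with FOLLOW(L) on { '(', 'y' }; L → E C with FOLLOW(L) on { '(', 'y' }

A FIRST/FOLLOW conflict occurs when a non-terminal N has a nullable alternative N → β (β ⇒* ε) and another alternative N → α with FIRST(α) ∩ FOLLOW(N) ≠ ∅: on such a lookahead the parser cannot decide between expanding α and letting N vanish via β.

Nullable non-terminals: L.
FIRST sets used below: FIRST(L) = { '(', 'y', ε }, FIRST(C) = { 'y' }, FIRST(E) = { '(', 'y' }

L: nullable alternative(s) L → ε; FOLLOW(L) = { '(', 'y' }
  L → ε: FIRST \ {ε} = { } — this is the only nullable alternative, skip
  L → L L C: FIRST \ {ε} = { '(', 'y' } — overlaps FOLLOW(L) on { '(', 'y' }: CONFLICT
  L → E C: FIRST \ {ε} = { '(', 'y' } — overlaps FOLLOW(L) on { '(', 'y' }: CONFLICT

C, E have no nullable alternative, so no FIRST/FOLLOW check is needed there.

So the grammar has 2 FIRST/FOLLOW conflicts (marked CONFLICT above).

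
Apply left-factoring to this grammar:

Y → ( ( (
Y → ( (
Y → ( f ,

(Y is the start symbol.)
Left-factoring transforms A → αβ₁ | αβ₂ into A → αA' and A' → β₁ | β₂
(α is the longest common prefix among the alternatives). Repeat until
no nonterminal has two alternatives with a common prefix.

Round 1: Y has alternatives sharing prefix '('. Introduce Y': Y → ( Y'
  Add: Y' → ( (
  Add: Y' → (
  Add: Y' → f ,

Round 2: Y' has alternatives sharing prefix '('. Introduce Y'': Y' → ( Y''
  Add: Y'' → (
  Add: Y'' → ε

No remaining common prefixes — done.

Resulting grammar:
Y → ( Y'
Y' → ( Y''
Y'' → (
Y'' → ε
Y' → f ,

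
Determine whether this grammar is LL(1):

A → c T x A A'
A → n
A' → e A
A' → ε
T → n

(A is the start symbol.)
Relevant sets:
  FOLLOW(A') = { $, 'e' }

For A:
  PREDICT(A → c T x A A') = { 'c' }
  PREDICT(A → n) = { 'n' }
For A':
  PREDICT(A' → e A) = { 'e' }
  PREDICT(A' → ε) = { $, 'e' }
T has a single production, so nothing to check there.

Conflict found: Predict set conflict for A': { 'e' }
The grammar is NOT LL(1).

Answer: No. Predict set conflict for A': { 'e' }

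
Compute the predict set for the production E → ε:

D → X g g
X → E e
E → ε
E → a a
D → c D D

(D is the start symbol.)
{ 'e' }

PREDICT(E → ε) = (FIRST(RHS) \ {ε}) ∪ (FOLLOW(E) if ε ∈ FIRST(RHS), i.e. RHS ⇒* ε)
The right-hand side is ε (FIRST(ε) = { ε }), so the predict set is FOLLOW(E) = { 'e' }
PREDICT(E → ε) = { 'e' }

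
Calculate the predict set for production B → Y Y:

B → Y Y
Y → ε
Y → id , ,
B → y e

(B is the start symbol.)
{ $, 'id' }

PREDICT(B → Y Y) = (FIRST(RHS) \ {ε}) ∪ (FOLLOW(B) if ε ∈ FIRST(RHS), i.e. RHS ⇒* ε)
FIRST(Y) = { 'id', ε }
FIRST(Y Y) = { 'id', ε }
ε ∈ FIRST(Y Y) (the right-hand side is nullable), so add FOLLOW(B) = { $ }
PREDICT(B → Y Y) = { $, 'id' }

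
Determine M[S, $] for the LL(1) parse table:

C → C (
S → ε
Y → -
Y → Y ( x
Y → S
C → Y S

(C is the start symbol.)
To find M[S, $], we find productions for S where $ is in the predict set (PREDICT(N → α) = (FIRST(α) \ {ε}) ∪ (FOLLOW(N) if α ⇒* ε)).

Relevant sets:
  FOLLOW(S) = { $, '(' }

S → ε: PREDICT = { $, '(' }
  $ is in predict set, so this production goes in M[S, $]

M[S, $] = S → ε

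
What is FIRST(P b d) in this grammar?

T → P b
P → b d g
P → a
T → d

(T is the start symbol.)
{ 'a', 'b' }

FIRST sets of the non-terminals involved (from the grammar, by fixed-point iteration):
  FIRST(P) = { 'a', 'b' }

To compute FIRST(P b d), process the symbols left to right:
Symbol P is a non-terminal. Add FIRST(P) \ {ε} = { 'a', 'b' }
P is not nullable (ε ∉ FIRST(P)), so stop here.
FIRST(P b d) = { 'a', 'b' }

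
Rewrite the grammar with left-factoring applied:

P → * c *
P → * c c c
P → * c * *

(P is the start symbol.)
Left-factoring transforms A → αβ₁ | αβ₂ into A → αA' and A' → β₁ | β₂
(α is the longest common prefix among the alternatives). Repeat until
no nonterminal has two alternatives with a common prefix.

Round 1: P has alternatives sharing prefix '* c'. Introduce P': P → * c P'
  Add: P' → *
  Add: P' → c c
  Add: P' → * *

Round 2: P' has alternatives sharing prefix '*'. Introduce P'': P' → * P''
  Add: P'' → ε
  Add: P'' → *

No remaining common prefixes — done.

Resulting grammar:
P → * c P'
P' → * P''
P'' → ε
P'' → *
P' → c c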